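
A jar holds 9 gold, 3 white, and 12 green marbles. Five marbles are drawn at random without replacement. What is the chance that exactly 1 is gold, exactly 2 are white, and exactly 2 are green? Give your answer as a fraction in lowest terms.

Unordered draws without replacement: count favorable combinations over C(24,5).
Favorable = C(9,1) · C(3,2) · C(12,2) = 1782; total = C(24,5) = 42504.
P = 1782/42504 = 27/644 ≈ 0.0419.

27/644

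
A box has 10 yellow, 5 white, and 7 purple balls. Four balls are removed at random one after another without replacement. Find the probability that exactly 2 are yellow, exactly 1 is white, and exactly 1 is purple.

45/209

Unordered draws without replacement: count favorable combinations over C(22,4).
Favorable = C(10,2) · C(5,1) · C(7,1) = 1575; total = C(22,4) = 7315.
P = 1575/7315 = 45/209 ≈ 0.2153.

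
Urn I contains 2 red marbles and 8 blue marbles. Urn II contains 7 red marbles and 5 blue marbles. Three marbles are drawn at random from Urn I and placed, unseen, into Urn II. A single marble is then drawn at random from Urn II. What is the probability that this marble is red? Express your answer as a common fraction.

38/75

Condition on how many of the transferred marbles are red (from Urn I: 2 red of 10; then Urn II has 15 total).
  0 red: C(2,0)C(8,3)/C(10,3) = 7/15; then P = 7/15
  1 red: C(2,1)C(8,2)/C(10,3) = 7/15; then P = 8/15
  2 red: C(2,2)C(8,1)/C(10,3) = 1/15; then P = 9/15
P(red from Urn II) = 38/75 ≈ 0.5067.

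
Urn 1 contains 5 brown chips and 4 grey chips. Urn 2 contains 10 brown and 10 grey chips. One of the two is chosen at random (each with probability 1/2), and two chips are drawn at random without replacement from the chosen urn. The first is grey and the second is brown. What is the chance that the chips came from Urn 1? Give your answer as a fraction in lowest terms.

19/37

P(E | Urn 1) = 5/18; P(E | Urn 2) = 5/19.
P(E) = 1/2·5/18 + 1/2·5/19 = 185/684.
By Bayes' rule, P(Urn 1 | E) = 5/36 / 185/684 = 19/37 ≈ 0.5135.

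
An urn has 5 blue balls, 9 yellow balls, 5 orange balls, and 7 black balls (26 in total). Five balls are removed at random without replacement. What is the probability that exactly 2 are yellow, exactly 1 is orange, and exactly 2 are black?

189/3289

Unordered draws without replacement: count favorable combinations over C(26,5).
Favorable = C(5,0) · C(9,2) · C(5,1) · C(7,2) = 3780; total = C(26,5) = 65780.
P = 3780/65780 = 189/3289 ≈ 0.0575.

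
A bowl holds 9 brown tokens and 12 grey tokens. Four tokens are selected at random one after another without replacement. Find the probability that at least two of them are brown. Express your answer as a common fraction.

78/133

Sum the hypergeometric tail for j = 2,…,4 brown tokens.
Favorable = C(9,2)·C(12,2) + C(9,3)·C(12,1) + C(9,4)·C(12,0) = 3510; total = C(21,4) = 5985.
P = 3510/5985 = 78/133 ≈ 0.5865.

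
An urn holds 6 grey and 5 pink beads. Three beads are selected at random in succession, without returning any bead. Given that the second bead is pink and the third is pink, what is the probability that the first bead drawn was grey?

2/3

P(first=grey and the second bead is pink and the third is pink) = (6/11)·(5/10)·(4/9) = 4/33.
P(E) = Σ over first color = 4/33 + 2/33 = 2/11.
By Bayes, P(first=grey | E) = 4/33 / 2/11 = 2/3 ≈ 0.6667.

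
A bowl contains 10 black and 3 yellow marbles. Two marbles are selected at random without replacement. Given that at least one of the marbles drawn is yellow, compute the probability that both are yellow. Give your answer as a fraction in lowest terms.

1/11

P(both yellow) = C(3,2)/C(13,2) = 1/26; P(at least one yellow) = 1 − C(10,2)/C(13,2) = 11/26.
Since 'both yellow' ⊆ 'at least one yellow', P(both | at least one) = 1/26 / 11/26 = 1/11 ≈ 0.0909.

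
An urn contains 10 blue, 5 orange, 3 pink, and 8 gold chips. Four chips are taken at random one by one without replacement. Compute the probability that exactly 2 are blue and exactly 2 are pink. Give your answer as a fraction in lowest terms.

Unordered draws without replacement: count favorable combinations over C(26,4).
Favorable = C(10,2) · C(5,0) · C(3,2) · C(8,0) = 135; total = C(26,4) = 14950.
P = 135/14950 = 27/2990 ≈ 0.0090.

27/2990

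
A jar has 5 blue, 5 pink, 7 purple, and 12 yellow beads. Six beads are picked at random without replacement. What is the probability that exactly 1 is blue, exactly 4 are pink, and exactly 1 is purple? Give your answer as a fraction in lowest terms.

Unordered draws without replacement: count favorable combinations over C(29,6).
Favorable = C(5,1) · C(5,4) · C(7,1) · C(12,0) = 175; total = C(29,6) = 475020.
P = 175/475020 = 5/13572 ≈ 0.0004.

5/13572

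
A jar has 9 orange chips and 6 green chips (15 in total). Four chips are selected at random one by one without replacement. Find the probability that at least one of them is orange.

90/91

Use the complement: P(at least one orange) = 1 − P(no orange).
P(none) = C(6,4)/C(15,4) = 15/1365.
So P = 1 − 15/1365 = 90/91 ≈ 0.9890.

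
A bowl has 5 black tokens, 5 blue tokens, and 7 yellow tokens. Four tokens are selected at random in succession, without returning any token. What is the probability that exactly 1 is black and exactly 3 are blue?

Unordered draws without replacement: count favorable combinations over C(17,4).
Favorable = C(5,1) · C(5,3) · C(7,0) = 50; total = C(17,4) = 2380.
P = 50/2380 = 5/238 ≈ 0.0210.

5/238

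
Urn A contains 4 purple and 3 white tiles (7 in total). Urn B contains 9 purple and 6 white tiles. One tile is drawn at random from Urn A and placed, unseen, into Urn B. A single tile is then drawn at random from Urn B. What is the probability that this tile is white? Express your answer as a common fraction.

Condition on how many of the transferred tiles are white (from Urn A: 3 white of 7; then Urn B has 16 total).
  0 white: C(3,0)C(4,1)/C(7,1) = 4/7; then P = 6/16
  1 white: C(3,1)C(4,0)/C(7,1) = 3/7; then P = 7/16
P(white from Urn B) = 45/112 ≈ 0.4018.

45/112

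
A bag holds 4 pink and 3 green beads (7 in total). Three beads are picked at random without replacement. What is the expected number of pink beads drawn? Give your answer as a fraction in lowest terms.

By linearity of expectation, E[X] = Σ P(draw i is pink); by symmetry each draw (even without replacement) has P(pink) = 4/7.
E[X] = 3 · 4/7 = 12/7 ≈ 1.7143.

12/7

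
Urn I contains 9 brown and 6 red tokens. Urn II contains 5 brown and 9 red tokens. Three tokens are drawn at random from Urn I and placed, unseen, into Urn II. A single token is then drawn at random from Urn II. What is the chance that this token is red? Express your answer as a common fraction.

3/5

Condition on how many of the transferred tokens are red (from Urn I: 6 red of 15; then Urn II has 17 total).
  0 red: C(6,0)C(9,3)/C(15,3) = 12/65; then P = 9/17
  1 red: C(6,1)C(9,2)/C(15,3) = 216/455; then P = 10/17
  2 red: C(6,2)C(9,1)/C(15,3) = 27/91; then P = 11/17
  3 red: C(6,3)C(9,0)/C(15,3) = 4/91; then P = 12/17
P(red from Urn II) = 3/5 ≈ 0.6000.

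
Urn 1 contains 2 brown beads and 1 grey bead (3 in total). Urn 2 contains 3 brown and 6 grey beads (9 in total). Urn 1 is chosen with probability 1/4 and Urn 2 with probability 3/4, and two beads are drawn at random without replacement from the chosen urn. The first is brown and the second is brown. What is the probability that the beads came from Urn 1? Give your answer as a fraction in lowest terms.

4/7

P(E | Urn 1) = 1/3; P(E | Urn 2) = 1/12.
P(E) = 1/4·1/3 + 3/4·1/12 = 7/48.
By Bayes' rule, P(Urn 1 | E) = 1/12 / 7/48 = 4/7 ≈ 0.5714.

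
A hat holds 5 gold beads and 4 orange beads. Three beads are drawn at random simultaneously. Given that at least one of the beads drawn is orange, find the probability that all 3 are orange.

P(all 3 orange) = C(4,3)/C(9,3) = 1/21; P(at least one orange) = 1 − C(5,3)/C(9,3) = 37/42.
Since 'all 3 orange' ⊆ 'at least one orange', P(all 3 | at least one) = 1/21 / 37/42 = 2/37 ≈ 0.0541.

2/37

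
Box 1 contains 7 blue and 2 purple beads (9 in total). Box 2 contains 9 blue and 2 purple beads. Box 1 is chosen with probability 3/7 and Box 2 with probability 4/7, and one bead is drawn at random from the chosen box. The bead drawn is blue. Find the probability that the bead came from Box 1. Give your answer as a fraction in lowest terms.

P(blue | Box 1) = 7/9; P(blue | Box 2) = 9/11.
P(blue) = 3/7·7/9 + 4/7·9/11 = 185/231.
By Bayes' rule, P(Box 1 | blue) = 1/3 / 185/231 = 77/185 ≈ 0.4162.

77/185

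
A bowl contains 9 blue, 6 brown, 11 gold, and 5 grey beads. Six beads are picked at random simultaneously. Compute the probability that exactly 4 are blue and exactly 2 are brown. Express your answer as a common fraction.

30/11687

Unordered draws without replacement: count favorable combinations over C(31,6).
Favorable = C(9,4) · C(6,2) · C(11,0) · C(5,0) = 1890; total = C(31,6) = 736281.
P = 1890/736281 = 30/11687 ≈ 0.0026.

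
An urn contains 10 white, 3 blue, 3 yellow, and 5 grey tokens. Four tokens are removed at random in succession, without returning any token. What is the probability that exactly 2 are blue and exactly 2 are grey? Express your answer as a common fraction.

2/399

Unordered draws without replacement: count favorable combinations over C(21,4).
Favorable = C(10,0) · C(3,2) · C(3,0) · C(5,2) = 30; total = C(21,4) = 5985.
P = 30/5985 = 2/399 ≈ 0.0050.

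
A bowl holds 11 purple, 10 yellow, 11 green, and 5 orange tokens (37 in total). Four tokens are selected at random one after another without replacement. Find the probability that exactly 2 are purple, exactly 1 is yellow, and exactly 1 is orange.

550/13209

Unordered draws without replacement: count favorable combinations over C(37,4).
Favorable = C(11,2) · C(10,1) · C(11,0) · C(5,1) = 2750; total = C(37,4) = 66045.
P = 2750/66045 = 550/13209 ≈ 0.0416.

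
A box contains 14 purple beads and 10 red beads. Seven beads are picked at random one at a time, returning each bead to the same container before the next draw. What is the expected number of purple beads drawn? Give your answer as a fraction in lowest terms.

By linearity of expectation, E[X] = Σ P(draw i is purple); each independent draw has P(purple) = 14/24.
E[X] = 7 · 14/24 = 49/12 ≈ 4.0833.

49/12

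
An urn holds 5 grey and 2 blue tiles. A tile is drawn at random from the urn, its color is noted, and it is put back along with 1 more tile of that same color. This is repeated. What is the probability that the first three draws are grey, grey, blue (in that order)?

Track the composition after each reinforcement of +1.
P = (5/7) · (6/8) · (2/9) = 5/42 ≈ 0.1190.

5/42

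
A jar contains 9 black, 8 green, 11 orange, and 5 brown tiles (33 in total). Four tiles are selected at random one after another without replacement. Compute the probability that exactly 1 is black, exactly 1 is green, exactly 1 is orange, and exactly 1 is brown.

Unordered draws without replacement: count favorable combinations over C(33,4).
Favorable = C(9,1) · C(8,1) · C(11,1) · C(5,1) = 3960; total = C(33,4) = 40920.
P = 3960/40920 = 3/31 ≈ 0.0968.

3/31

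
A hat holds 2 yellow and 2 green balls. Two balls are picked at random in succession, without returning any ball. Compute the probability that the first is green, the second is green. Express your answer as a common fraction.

1/6

Multiply the conditional probability of each draw in order, without replacement, so each draw removes one from its color and from the total.
P = (2/4) · (1/3) = 1/6 ≈ 0.1667.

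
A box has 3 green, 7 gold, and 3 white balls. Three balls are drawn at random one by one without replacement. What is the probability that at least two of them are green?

Sum the hypergeometric tail for j = 2,…,3 green balls.
Favorable = C(3,2)·C(10,1) + C(3,3)·C(10,0) = 31; total = C(13,3) = 286.
P = 31/286 = 31/286 ≈ 0.1084.

31/286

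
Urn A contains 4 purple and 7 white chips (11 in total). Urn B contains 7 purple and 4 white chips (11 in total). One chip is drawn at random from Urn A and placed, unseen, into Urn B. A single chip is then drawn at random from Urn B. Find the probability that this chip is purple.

Condition on how many of the transferred chips are purple (from Urn A: 4 purple of 11; then Urn B has 12 total).
  0 purple: C(4,0)C(7,1)/C(11,1) = 7/11; then P = 7/12
  1 purple: C(4,1)C(7,0)/C(11,1) = 4/11; then P = 8/12
P(purple from Urn B) = 27/44 ≈ 0.6136.

27/44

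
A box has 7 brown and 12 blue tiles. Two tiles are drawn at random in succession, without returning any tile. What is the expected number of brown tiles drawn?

By linearity of expectation, E[X] = Σ P(draw i is brown); by symmetry each draw (even without replacement) has P(brown) = 7/19.
E[X] = 2 · 7/19 = 14/19 ≈ 0.7368.

14/19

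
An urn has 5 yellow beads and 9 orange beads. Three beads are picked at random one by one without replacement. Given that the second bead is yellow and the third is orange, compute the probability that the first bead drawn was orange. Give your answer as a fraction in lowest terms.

2/3

P(first=orange and the second bead is yellow and the third is orange) = (9/14)·(5/13)·(8/12) = 15/91.
P(E) = Σ over first color = 15/182 + 15/91 = 45/182.
By Bayes, P(first=orange | E) = 15/91 / 45/182 = 2/3 ≈ 0.6667.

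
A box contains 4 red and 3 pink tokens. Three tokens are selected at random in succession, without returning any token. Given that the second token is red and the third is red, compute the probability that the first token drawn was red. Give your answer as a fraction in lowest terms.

P(first=red and the second token is red and the third is red) = (4/7)·(3/6)·(2/5) = 4/35.
P(E) = Σ over first color = 4/35 + 6/35 = 2/7.
By Bayes, P(first=red | E) = 4/35 / 2/7 = 2/5 ≈ 0.4000.

2/5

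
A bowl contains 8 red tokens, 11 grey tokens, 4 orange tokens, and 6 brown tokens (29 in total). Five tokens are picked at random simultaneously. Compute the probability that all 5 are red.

Unordered draws without replacement: count favorable combinations over C(29,5).
Favorable = C(8,5) · C(11,0) · C(4,0) · C(6,0) = 56; total = C(29,5) = 118755.
P = 56/118755 = 8/16965 ≈ 0.0005.

8/16965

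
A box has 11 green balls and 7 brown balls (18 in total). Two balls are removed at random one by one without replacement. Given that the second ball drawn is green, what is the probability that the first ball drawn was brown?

P(first=brown and the second ball drawn is green) = (7/18)·(11/17) = 77/306.
P(the second ball drawn is green) = Σ over first color = 55/153 + 77/306 = 11/18.
By Bayes, P(first=brown | the second ball drawn is green) = 77/306 / 11/18 = 7/17 ≈ 0.4118.

7/17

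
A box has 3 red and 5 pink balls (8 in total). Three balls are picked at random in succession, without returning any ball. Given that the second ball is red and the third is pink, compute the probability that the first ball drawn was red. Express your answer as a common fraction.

1/3

P(first=red and the second ball is red and the third is pink) = (3/8)·(2/7)·(5/6) = 5/56.
P(E) = Σ over first color = 5/56 + 5/28 = 15/56.
By Bayes, P(first=red | E) = 5/56 / 15/56 = 1/3 ≈ 0.3333.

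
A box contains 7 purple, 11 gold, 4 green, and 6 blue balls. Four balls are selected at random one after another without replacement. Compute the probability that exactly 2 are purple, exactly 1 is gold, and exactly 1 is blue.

22/325

Unordered draws without replacement: count favorable combinations over C(28,4).
Favorable = C(7,2) · C(11,1) · C(4,0) · C(6,1) = 1386; total = C(28,4) = 20475.
P = 1386/20475 = 22/325 ≈ 0.0677.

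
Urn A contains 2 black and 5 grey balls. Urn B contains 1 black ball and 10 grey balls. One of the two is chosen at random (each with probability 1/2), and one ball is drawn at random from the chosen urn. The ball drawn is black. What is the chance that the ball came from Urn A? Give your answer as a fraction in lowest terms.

P(black | Urn A) = 2/7; P(black | Urn B) = 1/11.
P(black) = 1/2·2/7 + 1/2·1/11 = 29/154.
By Bayes' rule, P(Urn A | black) = 1/7 / 29/154 = 22/29 ≈ 0.7586.

22/29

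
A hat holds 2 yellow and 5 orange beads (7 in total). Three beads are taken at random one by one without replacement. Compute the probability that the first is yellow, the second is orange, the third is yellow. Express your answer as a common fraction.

1/21

Multiply the conditional probability of each draw in order, without replacement, so each draw removes one from its color and from the total.
P = (2/7) · (5/6) · (1/5) = 1/21 ≈ 0.0476.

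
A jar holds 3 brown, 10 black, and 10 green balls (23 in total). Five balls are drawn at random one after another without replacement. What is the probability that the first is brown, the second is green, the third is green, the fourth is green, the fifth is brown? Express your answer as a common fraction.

36/33649

Multiply the conditional probability of each draw in order, without replacement, so each draw removes one from its color and from the total.
P = (3/23) · (10/22) · (9/21) · (8/20) · (2/19) = 36/33649 ≈ 0.0011.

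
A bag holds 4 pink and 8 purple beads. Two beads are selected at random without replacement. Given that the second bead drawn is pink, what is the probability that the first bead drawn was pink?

P(first=pink and the second bead drawn is pink) = (4/12)·(3/11) = 1/11.
P(the second bead drawn is pink) = Σ over first color = 1/11 + 8/33 = 1/3.
By Bayes, P(first=pink | the second bead drawn is pink) = 1/11 / 1/3 = 3/11 ≈ 0.2727.

3/11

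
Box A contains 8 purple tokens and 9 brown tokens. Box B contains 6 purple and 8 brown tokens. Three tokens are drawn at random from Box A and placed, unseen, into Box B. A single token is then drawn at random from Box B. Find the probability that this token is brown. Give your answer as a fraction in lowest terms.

163/289

Condition on how many of the transferred tokens are brown (from Box A: 9 brown of 17; then Box B has 17 total).
  0 brown: C(9,0)C(8,3)/C(17,3) = 7/85; then P = 8/17
  1 brown: C(9,1)C(8,2)/C(17,3) = 63/170; then P = 9/17
  2 brown: C(9,2)C(8,1)/C(17,3) = 36/85; then P = 10/17
  3 brown: C(9,3)C(8,0)/C(17,3) = 21/170; then P = 11/17
P(brown from Box B) = 163/289 ≈ 0.5640.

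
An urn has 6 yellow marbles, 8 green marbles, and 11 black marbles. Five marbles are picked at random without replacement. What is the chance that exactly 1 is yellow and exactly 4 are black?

6/161

Unordered draws without replacement: count favorable combinations over C(25,5).
Favorable = C(6,1) · C(8,0) · C(11,4) = 1980; total = C(25,5) = 53130.
P = 1980/53130 = 6/161 ≈ 0.0373.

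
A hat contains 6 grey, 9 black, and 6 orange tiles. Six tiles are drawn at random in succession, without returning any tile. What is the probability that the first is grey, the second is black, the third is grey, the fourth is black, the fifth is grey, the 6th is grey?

Multiply the conditional probability of each draw in order, without replacement, so each draw removes one from its color and from the total.
P = (6/21) · (9/20) · (5/19) · (8/18) · (4/17) · (3/16) = 3/4522 ≈ 0.0007.

3/4522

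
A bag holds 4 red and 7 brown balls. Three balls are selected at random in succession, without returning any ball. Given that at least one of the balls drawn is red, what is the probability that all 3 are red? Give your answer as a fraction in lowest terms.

P(all 3 red) = C(4,3)/C(11,3) = 4/165; P(at least one red) = 1 − C(7,3)/C(11,3) = 26/33.
Since 'all 3 red' ⊆ 'at least one red', P(all 3 | at least one) = 4/165 / 26/33 = 2/65 ≈ 0.0308.

2/65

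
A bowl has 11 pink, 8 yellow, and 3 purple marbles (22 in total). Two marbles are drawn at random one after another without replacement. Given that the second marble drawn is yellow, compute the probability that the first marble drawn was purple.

P(first=purple and the second marble drawn is yellow) = (3/22)·(8/21) = 4/77.
P(the second marble drawn is yellow) = Σ over first color = 4/21 + 4/33 + 4/77 = 4/11.
By Bayes, P(first=purple | the second marble drawn is yellow) = 4/77 / 4/11 = 1/7 ≈ 0.1429.

1/7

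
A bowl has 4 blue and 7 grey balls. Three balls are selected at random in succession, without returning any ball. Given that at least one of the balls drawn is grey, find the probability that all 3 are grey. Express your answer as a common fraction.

P(all 3 grey) = C(7,3)/C(11,3) = 7/33; P(at least one grey) = 1 − C(4,3)/C(11,3) = 161/165.
Since 'all 3 grey' ⊆ 'at least one grey', P(all 3 | at least one) = 7/33 / 161/165 = 5/23 ≈ 0.2174.

5/23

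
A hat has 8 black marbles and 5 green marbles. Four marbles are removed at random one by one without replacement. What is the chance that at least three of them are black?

Sum the hypergeometric tail for j = 3,…,4 black marbles.
Favorable = C(8,3)·C(5,1) + C(8,4)·C(5,0) = 350; total = C(13,4) = 715.
P = 350/715 = 70/143 ≈ 0.4895.

70/143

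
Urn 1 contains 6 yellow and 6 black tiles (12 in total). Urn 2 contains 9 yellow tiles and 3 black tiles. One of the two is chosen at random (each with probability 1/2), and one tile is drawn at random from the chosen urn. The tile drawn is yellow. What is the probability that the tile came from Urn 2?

3/5

P(yellow | Urn 1) = 1/2; P(yellow | Urn 2) = 3/4.
P(yellow) = 1/2·1/2 + 1/2·3/4 = 5/8.
By Bayes' rule, P(Urn 2 | yellow) = 3/8 / 5/8 = 3/5 ≈ 0.6000.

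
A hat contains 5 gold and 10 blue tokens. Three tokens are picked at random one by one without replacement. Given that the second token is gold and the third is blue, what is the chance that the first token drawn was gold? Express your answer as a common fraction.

4/13

P(first=gold and the second token is gold and the third is blue) = (5/15)·(4/14)·(10/13) = 20/273.
P(E) = Σ over first color = 20/273 + 15/91 = 5/21.
By Bayes, P(first=gold | E) = 20/273 / 5/21 = 4/13 ≈ 0.3077.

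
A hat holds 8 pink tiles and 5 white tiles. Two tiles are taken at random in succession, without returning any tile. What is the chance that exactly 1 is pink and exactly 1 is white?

20/39

Unordered draws without replacement: count favorable combinations over C(13,2).
Favorable = C(8,1) · C(5,1) = 40; total = C(13,2) = 78.
P = 40/78 = 20/39 ≈ 0.5128.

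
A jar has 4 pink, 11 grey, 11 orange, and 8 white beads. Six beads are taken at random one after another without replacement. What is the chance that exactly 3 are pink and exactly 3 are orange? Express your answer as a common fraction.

15/30566

Unordered draws without replacement: count favorable combinations over C(34,6).
Favorable = C(4,3) · C(11,0) · C(11,3) · C(8,0) = 660; total = C(34,6) = 1344904.
P = 660/1344904 = 15/30566 ≈ 0.0005.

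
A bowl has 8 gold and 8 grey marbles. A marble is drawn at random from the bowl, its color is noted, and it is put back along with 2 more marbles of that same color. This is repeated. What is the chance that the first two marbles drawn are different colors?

4/9

Either gold then grey, or grey then gold; after the first draw the total is 18.
P = (8/16)·(8/18) + (8/16)·(8/18) = 4/9 ≈ 0.4444.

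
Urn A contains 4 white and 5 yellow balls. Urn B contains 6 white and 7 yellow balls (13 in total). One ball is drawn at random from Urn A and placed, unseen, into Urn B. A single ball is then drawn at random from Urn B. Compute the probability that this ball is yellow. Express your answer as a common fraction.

34/63

Condition on how many of the transferred balls are yellow (from Urn A: 5 yellow of 9; then Urn B has 14 total).
  0 yellow: C(5,0)C(4,1)/C(9,1) = 4/9; then P = 7/14
  1 yellow: C(5,1)C(4,0)/C(9,1) = 5/9; then P = 8/14
P(yellow from Urn B) = 34/63 ≈ 0.5397.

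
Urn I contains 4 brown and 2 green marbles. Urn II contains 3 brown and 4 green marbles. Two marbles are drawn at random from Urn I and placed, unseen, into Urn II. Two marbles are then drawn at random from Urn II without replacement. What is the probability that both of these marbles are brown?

Condition on how many of the transferred marbles are brown (from Urn I: 4 brown of 6; then Urn II has 9 total).
  0 brown: C(4,0)C(2,2)/C(6,2) = 1/15; then P = C(3,2)/C(9,2) = 1/12
  1 brown: C(4,1)C(2,1)/C(6,2) = 8/15; then P = C(4,2)/C(9,2) = 1/6
  2 brown: C(4,2)C(2,0)/C(6,2) = 2/5; then P = C(5,2)/C(9,2) = 5/18
P(both brown) = 37/180 ≈ 0.2056.

37/180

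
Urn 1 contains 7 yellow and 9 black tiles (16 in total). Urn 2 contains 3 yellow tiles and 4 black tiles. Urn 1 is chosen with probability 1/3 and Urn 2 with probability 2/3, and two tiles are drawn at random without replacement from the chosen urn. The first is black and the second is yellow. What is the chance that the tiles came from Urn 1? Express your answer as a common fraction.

P(E | Urn 1) = 21/80; P(E | Urn 2) = 2/7.
P(E) = 1/3·21/80 + 2/3·2/7 = 467/1680.
By Bayes' rule, P(Urn 1 | E) = 7/80 / 467/1680 = 147/467 ≈ 0.3148.

147/467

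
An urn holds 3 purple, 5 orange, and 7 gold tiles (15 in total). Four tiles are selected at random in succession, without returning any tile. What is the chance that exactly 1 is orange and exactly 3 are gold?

5/39

Unordered draws without replacement: count favorable combinations over C(15,4).
Favorable = C(3,0) · C(5,1) · C(7,3) = 175; total = C(15,4) = 1365.
P = 175/1365 = 5/39 ≈ 0.1282.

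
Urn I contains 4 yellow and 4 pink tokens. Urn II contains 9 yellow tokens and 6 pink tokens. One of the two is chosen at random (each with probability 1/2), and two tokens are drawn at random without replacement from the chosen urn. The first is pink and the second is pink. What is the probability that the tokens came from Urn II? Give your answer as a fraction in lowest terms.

P(E | Urn I) = 3/14; P(E | Urn II) = 1/7.
P(E) = 1/2·3/14 + 1/2·1/7 = 5/28.
By Bayes' rule, P(Urn II | E) = 1/14 / 5/28 = 2/5 ≈ 0.4000.

2/5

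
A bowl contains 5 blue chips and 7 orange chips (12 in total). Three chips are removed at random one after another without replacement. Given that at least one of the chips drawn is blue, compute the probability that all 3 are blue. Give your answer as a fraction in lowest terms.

2/37

P(all 3 blue) = C(5,3)/C(12,3) = 1/22; P(at least one blue) = 1 − C(7,3)/C(12,3) = 37/44.
Since 'all 3 blue' ⊆ 'at least one blue', P(all 3 | at least one) = 1/22 / 37/44 = 2/37 ≈ 0.0541.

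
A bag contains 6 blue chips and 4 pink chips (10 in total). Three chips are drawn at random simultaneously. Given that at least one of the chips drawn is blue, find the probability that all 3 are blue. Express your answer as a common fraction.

5/29

P(all 3 blue) = C(6,3)/C(10,3) = 1/6; P(at least one blue) = 1 − C(4,3)/C(10,3) = 29/30.
Since 'all 3 blue' ⊆ 'at least one blue', P(all 3 | at least one) = 1/6 / 29/30 = 5/29 ≈ 0.1724.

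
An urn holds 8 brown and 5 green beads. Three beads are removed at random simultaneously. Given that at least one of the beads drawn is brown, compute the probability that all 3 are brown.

P(all 3 brown) = C(8,3)/C(13,3) = 28/143; P(at least one brown) = 1 − C(5,3)/C(13,3) = 138/143.
Since 'all 3 brown' ⊆ 'at least one brown', P(all 3 | at least one) = 28/143 / 138/143 = 14/69 ≈ 0.2029.

14/69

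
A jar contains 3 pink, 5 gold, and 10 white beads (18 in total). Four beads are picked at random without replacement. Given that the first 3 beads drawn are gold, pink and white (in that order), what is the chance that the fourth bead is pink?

After removing 1 pink, 1 gold, 1 white, the jar has 2 pink out of 15 remaining.
P(fourth is pink | given) = 2/15 ≈ 0.1333.

2/15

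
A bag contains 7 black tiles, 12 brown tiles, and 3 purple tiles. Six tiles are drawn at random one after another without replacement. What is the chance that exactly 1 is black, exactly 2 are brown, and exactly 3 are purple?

Unordered draws without replacement: count favorable combinations over C(22,6).
Favorable = C(7,1) · C(12,2) · C(3,3) = 462; total = C(22,6) = 74613.
P = 462/74613 = 2/323 ≈ 0.0062.

2/323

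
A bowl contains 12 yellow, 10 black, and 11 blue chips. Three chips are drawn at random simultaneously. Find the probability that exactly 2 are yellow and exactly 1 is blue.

33/248

Unordered draws without replacement: count favorable combinations over C(33,3).
Favorable = C(12,2) · C(10,0) · C(11,1) = 726; total = C(33,3) = 5456.
P = 726/5456 = 33/248 ≈ 0.1331.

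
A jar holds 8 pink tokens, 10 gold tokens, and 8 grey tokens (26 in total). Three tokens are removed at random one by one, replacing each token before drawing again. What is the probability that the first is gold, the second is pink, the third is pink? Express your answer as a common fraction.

Multiply the conditional probability of each draw in order, with replacement (the composition resets each draw).
P = (10/26) · (8/26) · (8/26) = 80/2197 ≈ 0.0364.

80/2197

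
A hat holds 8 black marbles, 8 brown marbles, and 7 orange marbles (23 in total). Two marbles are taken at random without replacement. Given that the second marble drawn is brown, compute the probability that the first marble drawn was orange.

7/22

P(first=orange and the second marble drawn is brown) = (7/23)·(8/22) = 28/253.
P(the second marble drawn is brown) = Σ over first color = 32/253 + 28/253 + 28/253 = 8/23.
By Bayes, P(first=orange | the second marble drawn is brown) = 28/253 / 8/23 = 7/22 ≈ 0.3182.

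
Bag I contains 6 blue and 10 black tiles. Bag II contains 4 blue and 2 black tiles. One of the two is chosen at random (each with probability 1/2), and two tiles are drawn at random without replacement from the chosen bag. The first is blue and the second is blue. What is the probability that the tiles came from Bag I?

P(E | Bag I) = 1/8; P(E | Bag II) = 2/5.
P(E) = 1/2·1/8 + 1/2·2/5 = 21/80.
By Bayes' rule, P(Bag I | E) = 1/16 / 21/80 = 5/21 ≈ 0.2381.

5/21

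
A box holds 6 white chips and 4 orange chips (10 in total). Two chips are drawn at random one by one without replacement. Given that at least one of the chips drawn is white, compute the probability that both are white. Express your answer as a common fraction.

P(both white) = C(6,2)/C(10,2) = 1/3; P(at least one white) = 1 − C(4,2)/C(10,2) = 13/15.
Since 'both white' ⊆ 'at least one white', P(both | at least one) = 1/3 / 13/15 = 5/13 ≈ 0.3846.

5/13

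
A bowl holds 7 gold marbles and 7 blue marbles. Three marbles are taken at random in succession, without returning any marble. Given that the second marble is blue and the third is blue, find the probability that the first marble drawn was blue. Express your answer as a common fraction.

P(first=blue and the second marble is blue and the third is blue) = (7/14)·(6/13)·(5/12) = 5/52.
P(E) = Σ over first color = 7/52 + 5/52 = 3/13.
By Bayes, P(first=blue | E) = 5/52 / 3/13 = 5/12 ≈ 0.4167.

5/12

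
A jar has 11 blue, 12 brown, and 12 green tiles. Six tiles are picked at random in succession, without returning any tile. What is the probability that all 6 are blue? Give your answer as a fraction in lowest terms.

3/10540

Unordered draws without replacement: count favorable combinations over C(35,6).
Favorable = C(11,6) · C(12,0) · C(12,0) = 462; total = C(35,6) = 1623160.
P = 462/1623160 = 3/10540 ≈ 0.0003.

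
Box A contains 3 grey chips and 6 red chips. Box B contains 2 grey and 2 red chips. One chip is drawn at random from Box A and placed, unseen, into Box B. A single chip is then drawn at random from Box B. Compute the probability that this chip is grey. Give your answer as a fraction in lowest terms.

Condition on how many of the transferred chips are grey (from Box A: 3 grey of 9; then Box B has 5 total).
  0 grey: C(3,0)C(6,1)/C(9,1) = 2/3; then P = 2/5
  1 grey: C(3,1)C(6,0)/C(9,1) = 1/3; then P = 3/5
P(grey from Box B) = 7/15 ≈ 0.4667.

7/15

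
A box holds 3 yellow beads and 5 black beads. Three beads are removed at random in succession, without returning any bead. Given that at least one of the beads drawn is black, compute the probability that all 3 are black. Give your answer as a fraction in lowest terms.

P(all 3 black) = C(5,3)/C(8,3) = 5/28; P(at least one black) = 1 − C(3,3)/C(8,3) = 55/56.
Since 'all 3 black' ⊆ 'at least one black', P(all 3 | at least one) = 5/28 / 55/56 = 2/11 ≈ 0.1818.

2/11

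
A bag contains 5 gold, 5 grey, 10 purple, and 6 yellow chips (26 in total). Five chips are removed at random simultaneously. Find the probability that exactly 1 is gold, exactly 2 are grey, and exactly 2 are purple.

Unordered draws without replacement: count favorable combinations over C(26,5).
Favorable = C(5,1) · C(5,2) · C(10,2) · C(6,0) = 2250; total = C(26,5) = 65780.
P = 2250/65780 = 225/6578 ≈ 0.0342.

225/6578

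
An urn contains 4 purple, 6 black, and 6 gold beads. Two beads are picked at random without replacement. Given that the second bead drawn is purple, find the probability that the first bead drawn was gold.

P(first=gold and the second bead drawn is purple) = (6/16)·(4/15) = 1/10.
P(the second bead drawn is purple) = Σ over first color = 1/20 + 1/10 + 1/10 = 1/4.
By Bayes, P(first=gold | the second bead drawn is purple) = 1/10 / 1/4 = 2/5 ≈ 0.4000.

2/5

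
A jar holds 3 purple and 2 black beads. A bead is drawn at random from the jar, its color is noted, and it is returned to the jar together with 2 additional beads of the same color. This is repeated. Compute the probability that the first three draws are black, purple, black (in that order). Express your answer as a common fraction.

8/105

Track the composition after each reinforcement of +2.
P = (2/5) · (3/7) · (4/9) = 8/105 ≈ 0.0762.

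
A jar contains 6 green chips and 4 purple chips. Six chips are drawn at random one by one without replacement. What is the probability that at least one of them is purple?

209/210

Use the complement: P(at least one purple) = 1 − P(no purple).
P(none) = C(6,6)/C(10,6) = 1/210.
So P = 1 − 1/210 = 209/210 ≈ 0.9952.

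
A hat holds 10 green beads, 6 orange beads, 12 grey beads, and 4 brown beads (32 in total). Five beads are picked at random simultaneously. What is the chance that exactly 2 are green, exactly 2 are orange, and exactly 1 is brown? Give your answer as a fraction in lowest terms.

675/50344

Unordered draws without replacement: count favorable combinations over C(32,5).
Favorable = C(10,2) · C(6,2) · C(12,0) · C(4,1) = 2700; total = C(32,5) = 201376.
P = 2700/201376 = 675/50344 ≈ 0.0134.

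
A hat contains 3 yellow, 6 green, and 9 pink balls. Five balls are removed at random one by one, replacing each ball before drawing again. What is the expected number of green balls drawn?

5/3

By linearity of expectation, E[X] = Σ P(draw i is green); each independent draw has P(green) = 6/18.
E[X] = 5 · 6/18 = 5/3 ≈ 1.6667.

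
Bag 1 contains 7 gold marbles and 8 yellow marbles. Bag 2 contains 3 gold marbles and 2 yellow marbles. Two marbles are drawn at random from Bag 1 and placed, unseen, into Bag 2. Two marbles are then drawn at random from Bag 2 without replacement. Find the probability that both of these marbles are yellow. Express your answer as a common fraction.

17/105

Condition on how many of the transferred marbles are yellow (from Bag 1: 8 yellow of 15; then Bag 2 has 7 total).
  0 yellow: C(8,0)C(7,2)/C(15,2) = 1/5; then P = C(2,2)/C(7,2) = 1/21
  1 yellow: C(8,1)C(7,1)/C(15,2) = 8/15; then P = C(3,2)/C(7,2) = 1/7
  2 yellow: C(8,2)C(7,0)/C(15,2) = 4/15; then P = C(4,2)/C(7,2) = 2/7
P(both yellow) = 17/105 ≈ 0.1619.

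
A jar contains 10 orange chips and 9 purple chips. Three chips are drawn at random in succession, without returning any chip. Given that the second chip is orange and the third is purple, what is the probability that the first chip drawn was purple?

P(first=purple and the second chip is orange and the third is purple) = (9/19)·(10/18)·(8/17) = 40/323.
P(E) = Σ over first color = 45/323 + 40/323 = 5/19.
By Bayes, P(first=purple | E) = 40/323 / 5/19 = 8/17 ≈ 0.4706.

8/17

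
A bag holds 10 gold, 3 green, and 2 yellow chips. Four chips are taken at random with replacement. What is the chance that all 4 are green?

1/625

Multiply the conditional probability of each draw in order, with replacement (the composition resets each draw).
P = (3/15) · (3/15) · (3/15) · (3/15) = 1/625 ≈ 0.0016.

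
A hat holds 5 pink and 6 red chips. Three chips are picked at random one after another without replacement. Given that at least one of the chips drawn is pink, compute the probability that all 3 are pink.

P(all 3 pink) = C(5,3)/C(11,3) = 2/33; P(at least one pink) = 1 − C(6,3)/C(11,3) = 29/33.
Since 'all 3 pink' ⊆ 'at least one pink', P(all 3 | at least one) = 2/33 / 29/33 = 2/29 ≈ 0.0690.

2/29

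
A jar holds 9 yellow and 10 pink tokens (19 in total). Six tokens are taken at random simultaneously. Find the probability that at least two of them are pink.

Sum the hypergeometric tail for j = 2,…,6 pink tokens.
Favorable = C(10,2)·C(9,4) + C(10,3)·C(9,3) + C(10,4)·C(9,2) + C(10,5)·C(9,1) + C(10,6)·C(9,0) = 25788; total = C(19,6) = 27132.
P = 25788/27132 = 307/323 ≈ 0.9505.

307/323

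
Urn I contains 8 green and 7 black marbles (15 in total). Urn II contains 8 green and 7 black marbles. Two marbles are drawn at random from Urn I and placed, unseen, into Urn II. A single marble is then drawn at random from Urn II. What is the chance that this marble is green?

8/15

Condition on how many of the transferred marbles are green (from Urn I: 8 green of 15; then Urn II has 17 total).
  0 green: C(8,0)C(7,2)/C(15,2) = 1/5; then P = 8/17
  1 green: C(8,1)C(7,1)/C(15,2) = 8/15; then P = 9/17
  2 green: C(8,2)C(7,0)/C(15,2) = 4/15; then P = 10/17
P(green from Urn II) = 8/15 ≈ 0.5333.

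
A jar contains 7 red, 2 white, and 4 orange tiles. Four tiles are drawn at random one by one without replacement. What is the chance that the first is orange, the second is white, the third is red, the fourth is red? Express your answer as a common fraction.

Multiply the conditional probability of each draw in order, without replacement, so each draw removes one from its color and from the total.
P = (4/13) · (2/12) · (7/11) · (6/10) = 14/715 ≈ 0.0196.

14/715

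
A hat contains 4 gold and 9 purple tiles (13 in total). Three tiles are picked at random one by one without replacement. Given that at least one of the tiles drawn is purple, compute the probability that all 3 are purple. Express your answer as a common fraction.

P(all 3 purple) = C(9,3)/C(13,3) = 42/143; P(at least one purple) = 1 − C(4,3)/C(13,3) = 141/143.
Since 'all 3 purple' ⊆ 'at least one purple', P(all 3 | at least one) = 42/143 / 141/143 = 14/47 ≈ 0.2979.

14/47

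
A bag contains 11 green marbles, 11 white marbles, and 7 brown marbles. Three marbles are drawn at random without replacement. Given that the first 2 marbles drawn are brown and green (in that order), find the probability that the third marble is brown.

2/9

After removing 1 green, 1 brown, the bag has 6 brown out of 27 remaining.
P(third is brown | given) = 6/27 = 2/9 ≈ 0.2222.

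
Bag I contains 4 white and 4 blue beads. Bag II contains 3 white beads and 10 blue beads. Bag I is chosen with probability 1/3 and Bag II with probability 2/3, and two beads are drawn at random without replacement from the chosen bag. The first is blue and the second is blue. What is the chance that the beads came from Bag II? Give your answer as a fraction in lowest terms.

70/83

P(E | Bag I) = 3/14; P(E | Bag II) = 15/26.
P(E) = 1/3·3/14 + 2/3·15/26 = 83/182.
By Bayes' rule, P(Bag II | E) = 5/13 / 83/182 = 70/83 ≈ 0.8434.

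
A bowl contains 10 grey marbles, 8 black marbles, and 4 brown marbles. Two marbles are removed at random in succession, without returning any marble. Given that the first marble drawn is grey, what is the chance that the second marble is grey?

3/7

After removing 1 grey, the bowl has 9 grey out of 21 remaining.
P(second is grey | given) = 9/21 = 3/7 ≈ 0.4286.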